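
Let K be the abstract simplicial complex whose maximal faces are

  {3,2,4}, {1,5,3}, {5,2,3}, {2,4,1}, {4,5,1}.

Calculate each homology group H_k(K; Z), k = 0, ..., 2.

H_0 ≅ Z,  H_1 ≅ Z,  H_2 = 0.

Order the vertices as 1 < 2 < 3 < 4 < 5. Listing each simplex with vertices in this order, K has dimension 2 with simplices:

  0-simplices (5): [1], [2], [3], [4], [5]
  1-simplices (10): [1,2], [1,3], [1,4], [1,5], [2,3], [2,4], [2,5], [3,4], [3,5], [4,5]
  2-simplices (5): [1,2,4], [1,3,5], [1,4,5], [2,3,4], [2,3,5]

Hence C_0 ≅ Z^5, C_1 ≅ Z^10, C_2 ≅ Z^5.

Boundary ∂_1: C_1 → C_0 is given by ∂[p,q] = [q] − [p].
The resulting 5×10 matrix has rank 4, and its Smith normal form has invariant factors (1,1,1,1).

The boundary map ∂_2: C_2 → C_1 maps a triangle to the signed sum of its edges. For instance
  ∂[1,4,5] = [4,5] − [1,5] + [1,4],
  ∂[1,2,4] = [2,4] − [1,4] + [1,2].
As a 10×5 matrix over Z this has rank 5, with invariant factors (1,1,1,1,1).

Computing H_k = (kernel of ∂_k) / (image of ∂_{k+1}):

  H_0: rank C_0 − rank ∂_1 = 5 − 4 = 1, and the invariant factors of ∂_1 are all 1, so H_0 = Z.
  H_1: rank ker ∂_1 − rank ∂_2 = (10 − 4) − 5 = 1, and the invariant factors of ∂_2 are all 1, so H_1 = Z.
  H_2: rank ker ∂_2 − rank ∂_3 = (5 − 5) − 0 = 0, and there is no ∂_3, so H_2 = 0.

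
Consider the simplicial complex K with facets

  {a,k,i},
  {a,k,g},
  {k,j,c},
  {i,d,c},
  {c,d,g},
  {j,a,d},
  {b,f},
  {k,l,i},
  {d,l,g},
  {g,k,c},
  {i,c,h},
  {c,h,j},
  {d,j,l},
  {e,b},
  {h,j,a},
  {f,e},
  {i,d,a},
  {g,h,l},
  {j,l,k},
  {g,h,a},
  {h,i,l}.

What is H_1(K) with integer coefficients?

H_1 = Z^3.

Fix the vertex order a < b < c < d < e < f < g < h < i < j < k < l and write every simplex with vertices in increasing order. Then dim K = 2 and the simplices of K are:

  0-simplices (12): a, b, c, d, e, f, g, h, i, j, k, l
  1-simplices (30): ad, ag, ah, ai, aj, ak, be, bf, cd, cg, ch, ci, cj, ck, dg, di, dj, dl, ef, gh, gk, gl, hi, hj, hl, ik, il, jk, jl, kl
  2-simplices (18): adi, adj, agh, agk, ahj, aik, cdg, cdi, cgk, chi, chj, cjk, dgl, djl, ghl, hil, ikl, jkl

giving chain groups C_0 ≅ Z^12, C_1 ≅ Z^30, C_2 ≅ Z^18.

The boundary map ∂_1: C_1 → C_0 sends each edge [p,q] (with p < q) to q − p.
This gives a 12×30 integer matrix of rank 10; reducing to Smith normal form yields diagonal entries (1,1,1,1,1,1,1,1,1,1).

The boundary map ∂_2: C_2 → C_1 acts by ∂[p,q,r] = [q,r] − [p,r] + [p,q]. For instance
  ∂aik = ik − ak + ai,
  ∂chj = hj − cj + ch.
The resulting 30×18 matrix has rank 17, and its Smith normal form has invariant factors (1,1,1,1,1,1,1,1,1,1,1,1,1,1,1,1,1).

Reading off H_k = ker ∂_k / im ∂_{k+1}:

  H_1: rank ker ∂_1 − rank ∂_2 = (30 − 10) − 17 = 3, and the invariant factors of ∂_2 are all 1, so H_1 ≅ Z^3.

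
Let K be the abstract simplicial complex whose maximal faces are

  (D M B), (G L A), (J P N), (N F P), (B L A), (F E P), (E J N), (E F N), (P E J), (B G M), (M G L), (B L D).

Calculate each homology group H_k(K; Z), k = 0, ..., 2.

We work with the vertex ordering A < B < D < E < F < G < J < L < M < N < P. The simplices of K, each written with vertices in increasing order, are:

  0-simplices (11): A, B, D, E, F, G, J, L, M, N, P
  1-simplices (21): AB, AG, AL, BD, BG, BL, BM, DL, DM, EF, EJ, EN, EP, FN, FP, GL, GM, JN, JP, LM, NP
  2-simplices (12): ABL, AGL, BDL, BDM, BGM, EFN, EFP, EJN, EJP, FNP, GLM, JNP

Hence C_0 ≅ Z^11, C_1 ≅ Z^21, C_2 ≅ Z^12.

∂_1: C_1 → C_0 sends each edge [p,q] (with p < q) to q − p. For instance
  ∂EJ = J − E.
This gives a 11×21 integer matrix of rank 9; reducing to Smith normal form yields diagonal entries (1,1,1,1,1,1,1,1,1).

The boundary map ∂_2: C_2 → C_1 maps a triangle to the signed sum of its edges. For instance
  ∂EJN = JN − EN + EJ,
  ∂FNP = NP − FP + FN.
This gives a 21×12 integer matrix of rank 11; reducing to Smith normal form yields diagonal entries (1,1,1,1,1,1,1,1,1,1,1).

Computing H_k = (kernel of ∂_k) / (image of ∂_{k+1}):

  H_0: rank C_0 − rank ∂_1 = 11 − 9 = 2, and the invariant factors of ∂_1 are all 1, so H_0 ≅ Z^2.
  H_1: rank ker ∂_1 − rank ∂_2 = (21 − 9) − 11 = 1, and the invariant factors of ∂_2 are all 1, so H_1 ≅ Z.
  H_2: rank ker ∂_2 − rank ∂_3 = (12 − 11) − 0 = 1, and there is no ∂_3, so H_2 ≅ Z.

H_0 = Z^2,  H_1 = Z,  H_2 = Z.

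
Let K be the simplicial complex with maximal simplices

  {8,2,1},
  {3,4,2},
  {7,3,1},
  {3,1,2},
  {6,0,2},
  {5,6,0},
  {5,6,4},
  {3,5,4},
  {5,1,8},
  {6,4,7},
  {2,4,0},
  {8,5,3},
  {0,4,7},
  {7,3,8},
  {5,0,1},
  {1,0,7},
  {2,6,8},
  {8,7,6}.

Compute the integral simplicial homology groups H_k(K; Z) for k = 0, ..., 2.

Take the total order 0 < 1 < 2 < 3 < 4 < 5 < 6 < 7 < 8 on the vertex set. Then K (dimension 2) consists of the simplices:

  0-simplices (9): [0], [1], [2], [3], [4], [5], [6], [7], [8]
  1-simplices (27): (27 of them)
  2-simplices (18): [0,1,5], [0,1,7], [0,2,4], [0,2,6], [0,4,7], [0,5,6], [1,2,3], [1,2,8], [1,3,7], [1,5,8], [2,3,4], [2,6,8], [3,4,5], [3,5,8], [3,7,8], [4,5,6], [4,6,7], [6,7,8]

Hence C_0 ≅ Z^9, C_1 ≅ Z^27, C_2 ≅ Z^18.

∂_1: C_1 → C_0 maps an edge to its endpoints' difference, ∂[p,q] = q − p. For instance
  ∂[0,1] = [1] − [0].
The 9×27 boundary matrix has rank 8 and Smith normal form diag(1,1,1,1,1,1,1,1).

∂_2: C_2 → C_1 maps a triangle to the signed sum of its edges. For instance
  ∂[0,4,7] = [4,7] − [0,7] + [0,4],
  ∂[1,5,8] = [5,8] − [1,8] + [1,5].
This gives a 27×18 integer matrix of rank 18; reducing to Smith normal form yields diagonal entries (1,1,1,1,1,1,1,1,1,1,1,1,1,1,1,1,1,2).

Computing H_k = (kernel of ∂_k) / (image of ∂_{k+1}):

  H_0: rank C_0 − rank ∂_1 = 9 − 8 = 1, and the invariant factors of ∂_1 are all 1, so H_0 = Z.
  H_1: rank ker ∂_1 − rank ∂_2 = (27 − 8) − 18 = 1, and ∂_2 has invariant factor 2 > 1, so H_1 = Z ⊕ Z/2Z.
  H_2: rank ker ∂_2 − rank ∂_3 = (18 − 18) − 0 = 0, and there is no ∂_3, so H_2 = 0.

As a check, the Euler characteristic is 9 − 27 + 18 = 0, which agrees with 1 − 1 + 0 = 0.

H_0 = Z,  H_1 = Z ⊕ Z/2Z,  H_2 = 0.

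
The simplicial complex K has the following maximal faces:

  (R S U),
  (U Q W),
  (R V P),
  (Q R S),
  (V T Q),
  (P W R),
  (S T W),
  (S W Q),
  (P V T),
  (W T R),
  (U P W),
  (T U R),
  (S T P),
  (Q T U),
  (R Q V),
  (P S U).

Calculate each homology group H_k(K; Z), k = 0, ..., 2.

H_0 = Z,  H_1 = Z^2,  H_2 = Z.

Order the vertices as P < Q < R < S < T < U < V < W. Listing each simplex with vertices in this order, K has dimension 2 with simplices:

  0-simplices (8): P, Q, R, S, T, U, V, W
  1-simplices (24): PR, PS, PT, PU, PV, PW, QR, QS, QT, QU, QV, QW, RS, RT, RU, RV, RW, ST, SU, SW, TU, TV, TW, UW
  2-simplices (16): PRV, PRW, PST, PSU, PTV, PUW, QRS, QRV, QSW, QTU, QTV, QUW, RSU, RTU, RTW, STW

giving chain groups C_0 ≅ Z^8, C_1 ≅ Z^24, C_2 ≅ Z^16.

∂_1: C_1 → C_0 maps an edge to its endpoints' difference, ∂[p,q] = q − p.
This gives a 8×24 integer matrix of rank 7; reducing to Smith normal form yields diagonal entries (1,1,1,1,1,1,1).

∂_2: C_2 → C_1 acts by ∂[p,q,r] = [q,r] − [p,r] + [p,q]. For instance
  ∂PRW = RW − PW + PR,
  ∂PUW = UW − PW + PU.
The resulting 24×16 matrix has rank 15, and its Smith normal form has invariant factors (1,1,1,1,1,1,1,1,1,1,1,1,1,1,1).

Computing H_k = (kernel of ∂_k) / (image of ∂_{k+1}):

  H_0: rank C_0 − rank ∂_1 = 8 − 7 = 1, and the invariant factors of ∂_1 are all 1, so H_0 = Z.
  H_1: rank ker ∂_1 − rank ∂_2 = (24 − 7) − 15 = 2, and the invariant factors of ∂_2 are all 1, so H_1 = Z^2.
  H_2: rank ker ∂_2 − rank ∂_3 = (16 − 15) − 0 = 1, and there is no ∂_3, so H_2 = Z.

(K is a triangulation of the torus T^2.)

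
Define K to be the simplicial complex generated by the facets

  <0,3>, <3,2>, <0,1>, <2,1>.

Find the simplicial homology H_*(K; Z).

K has 4 vertices, 4 edges.
rank ∂_0 = 0, rank ∂_1 = 3 ⇒ b_0 = 4 − 0 − 3 = 1; all invariant factors of ∂_1 are 1 so no torsion. So H_0 ≅ Z.
rank ∂_1 = 3, rank ∂_2 = 0 ⇒ b_1 = 4 − 3 − 0 = 1. So H_1 ≅ Z.

H_0 = Z,  H_1 = Z.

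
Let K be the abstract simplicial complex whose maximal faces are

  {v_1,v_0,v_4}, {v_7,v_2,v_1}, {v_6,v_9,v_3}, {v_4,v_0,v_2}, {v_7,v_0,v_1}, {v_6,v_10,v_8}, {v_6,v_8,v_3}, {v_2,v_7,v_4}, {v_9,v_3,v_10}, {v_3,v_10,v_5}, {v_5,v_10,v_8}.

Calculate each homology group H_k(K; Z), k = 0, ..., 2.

H_0 = Z^2,  H_1 = Z^2,  H_2 = 0.

K has 11 vertices, 22 edges, 11 triangles.
rank ∂_0 = 0, rank ∂_1 = 9 ⇒ b_0 = 11 − 0 − 9 = 2; all invariant factors of ∂_1 are 1 so no torsion. So H_0 ≅ Z^2.
rank ∂_1 = 9, rank ∂_2 = 11 ⇒ b_1 = 22 − 9 − 11 = 2; all invariant factors of ∂_2 are 1 so no torsion. So H_1 ≅ Z^2.
rank ∂_2 = 11, rank ∂_3 = 0 ⇒ b_2 = 11 − 11 − 0 = 0. So H_2 ≅ 0.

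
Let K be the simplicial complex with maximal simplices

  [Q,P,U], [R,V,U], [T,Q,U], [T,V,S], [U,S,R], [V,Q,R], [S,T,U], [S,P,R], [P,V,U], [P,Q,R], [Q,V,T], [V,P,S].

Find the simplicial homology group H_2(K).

H_2 = 0.

Take the total order P < Q < R < S < T < U < V on the vertex set. Then K (dimension 2) consists of the simplices:

  0-simplices (7): P, Q, R, S, T, U, V
  1-simplices (18): PQ, PR, PS, PU, PV, QR, QT, QU, QV, RS, RU, RV, ST, SU, SV, TU, TV, UV
  2-simplices (12): PQR, PQU, PRS, PSV, PUV, QRV, QTU, QTV, RSU, RUV, STU, STV

Hence C_0 ≅ Z^7, C_1 ≅ Z^18, C_2 ≅ Z^12.

∂_1: C_1 → C_0 is given by ∂[p,q] = [q] − [p].
This gives a 7×18 integer matrix of rank 6; reducing to Smith normal form yields diagonal entries (1,1,1,1,1,1).

The boundary map ∂_2: C_2 → C_1 maps a triangle to the signed sum of its edges. For instance
  ∂PQU = QU − PU + PQ,
  ∂STV = TV − SV + ST.
The resulting 18×12 matrix has rank 12, and its Smith normal form has invariant factors (1,1,1,1,1,1,1,1,1,1,1,2).

Computing H_k = (kernel of ∂_k) / (image of ∂_{k+1}):

  H_2: rank ker ∂_2 − rank ∂_3 = (12 − 12) − 0 = 0, and there is no ∂_3, so H_2 = 0.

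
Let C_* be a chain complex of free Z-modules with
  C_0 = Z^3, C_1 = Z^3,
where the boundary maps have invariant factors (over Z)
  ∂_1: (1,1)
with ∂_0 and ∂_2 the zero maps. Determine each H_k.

H_0 = Z,  H_1 = Z.

H_0: b_0 = 3 − 0 − 2 = 1; torsion from ∂_1 factors > 1: none. So H_0 = Z.
H_1: b_1 = 3 − 2 − 0 = 1; torsion from ∂_2 factors > 1: none. So H_1 = Z.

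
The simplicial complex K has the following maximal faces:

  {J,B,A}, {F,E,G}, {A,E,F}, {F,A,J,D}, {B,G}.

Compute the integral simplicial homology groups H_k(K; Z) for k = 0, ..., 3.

We work with the vertex ordering A < B < D < E < F < G < J. The simplices of K, each written with vertices in increasing order, are:

  0-simplices (7): A, B, D, E, F, G, J
  1-simplices (13): AB, AD, AE, AF, AJ, BG, BJ, DF, DJ, EF, EG, FG, FJ
  2-simplices (7): ABJ, ADF, ADJ, AEF, AFJ, DFJ, EFG
  3-simplices (1): ADFJ

Hence C_0 ≅ Z^7, C_1 ≅ Z^13, C_2 ≅ Z^7, C_3 ≅ Z^1.

Boundary ∂_1: C_1 → C_0 is given by ∂[p,q] = [q] − [p].
As a 7×13 matrix over Z this has rank 6, with invariant factors (1,1,1,1,1,1).

Boundary ∂_2: C_2 → C_1 acts by ∂[p,q,r] = [q,r] − [p,r] + [p,q]. For instance
  ∂ADJ = DJ − AJ + AD,
  ∂ABJ = BJ − AJ + AB.
As a 13×7 matrix over Z this has rank 6, with invariant factors (1,1,1,1,1,1).

∂_3: C_3 → C_2 sends each 3-simplex σ to the alternating sum Σ_i (−1)^i (σ with its i-th vertex removed). For instance
  ∂ADFJ = DFJ − AFJ + ADJ − ADF.
As a 7×1 matrix over Z this has rank 1, with invariant factors (1).

Now H_k = ker ∂_k / im ∂_{k+1}, so:

  H_0: rank C_0 − rank ∂_1 = 7 − 6 = 1, and the invariant factors of ∂_1 are all 1, so H_0 = Z.
  H_1: rank ker ∂_1 − rank ∂_2 = (13 − 6) − 6 = 1, and the invariant factors of ∂_2 are all 1, so H_1 = Z.
  H_2: rank ker ∂_2 − rank ∂_3 = (7 − 6) − 1 = 0, and the invariant factors of ∂_3 are all 1, so H_2 = 0.
  H_3: rank ker ∂_3 − rank ∂_4 = (1 − 1) − 0 = 0, and there is no ∂_4, so H_3 = 0.

As a check, the Euler characteristic is 7 − 13 + 7 − 1 = 0, which agrees with 1 − 1 + 0 − 0 = 0.

H_0 ≅ Z,  H_1 ≅ Z,  H_2 = 0,  H_3 = 0.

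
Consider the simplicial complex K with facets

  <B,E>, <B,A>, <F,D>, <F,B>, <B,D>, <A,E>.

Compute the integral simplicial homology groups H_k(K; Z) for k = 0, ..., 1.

We work with the vertex ordering A < B < D < E < F. The simplices of K, each written with vertices in increasing order, are:

  0-simplices (5): A, B, D, E, F
  1-simplices (6): AB, AE, BD, BE, BF, DF

Hence C_0 ≅ Z^5, C_1 ≅ Z^6.

The boundary map ∂_1: C_1 → C_0 maps an edge to its endpoints' difference, ∂[p,q] = q − p.
This gives a 5×6 integer matrix of rank 4; reducing to Smith normal form yields diagonal entries (1,1,1,1).

Reading off H_k = ker ∂_k / im ∂_{k+1}:

  H_0: rank C_0 − rank ∂_1 = 5 − 4 = 1, and the invariant factors of ∂_1 are all 1, so H_0 = Z.
  H_1: rank ker ∂_1 − rank ∂_2 = (6 − 4) − 0 = 2, and there is no ∂_2, so H_1 = Z^2.

As a check, the Euler characteristic is 5 − 6 = -1, which agrees with 1 − 2 = -1.

H_0 = Z,  H_1 = Z^2.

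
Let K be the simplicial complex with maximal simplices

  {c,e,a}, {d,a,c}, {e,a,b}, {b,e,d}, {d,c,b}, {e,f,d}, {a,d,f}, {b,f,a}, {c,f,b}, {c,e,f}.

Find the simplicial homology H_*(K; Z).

We work with the vertex ordering a < b < c < d < e < f. The simplices of K, each written with vertices in increasing order, are:

  0-simplices (6): a, b, c, d, e, f
  1-simplices (15): ab, ac, ad, ae, af, bc, bd, be, bf, cd, ce, cf, de, df, ef
  2-simplices (10): abe, abf, acd, ace, adf, bcd, bcf, bde, cef, def

Hence C_0 ≅ Z^6, C_1 ≅ Z^15, C_2 ≅ Z^10.

The boundary map ∂_1: C_1 → C_0 is given by ∂[p,q] = [q] − [p]. For instance
  ∂ef = f − e.
As a 6×15 matrix over Z this has rank 5, with invariant factors (1,1,1,1,1).

The boundary map ∂_2: C_2 → C_1 acts by ∂[p,q,r] = [q,r] − [p,r] + [p,q]. For instance
  ∂acd = cd − ad + ac,
  ∂adf = df − af + ad.
The 15×10 boundary matrix has rank 10 and Smith normal form diag(1,1,1,1,1,1,1,1,1,2).

Reading off H_k = ker ∂_k / im ∂_{k+1}:

  H_0: rank C_0 − rank ∂_1 = 6 − 5 = 1, and the invariant factors of ∂_1 are all 1, so H_0 = Z.
  H_1: rank ker ∂_1 − rank ∂_2 = (15 − 5) − 10 = 0, and ∂_2 has invariant factor 2 > 1, so H_1 = Z/2Z.
  H_2: rank ker ∂_2 − rank ∂_3 = (10 − 10) − 0 = 0, and there is no ∂_3, so H_2 = 0.

As a check, the Euler characteristic is 6 − 15 + 10 = 1, which agrees with 1 − 0 + 0 = 1.

H_0 = Z,  H_1 = Z/2Z,  H_2 = 0.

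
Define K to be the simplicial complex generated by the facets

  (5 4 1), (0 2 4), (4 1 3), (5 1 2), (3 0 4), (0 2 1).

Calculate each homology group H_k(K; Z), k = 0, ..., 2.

Fix the vertex order 0 < 1 < 2 < 3 < 4 < 5 and write every simplex with vertices in increasing order. Then dim K = 2 and the simplices of K are:

  0-simplices (6): [0], [1], [2], [3], [4], [5]
  1-simplices (12): [0,1], [0,2], [0,3], [0,4], [1,2], [1,3], [1,4], [1,5], [2,4], [2,5], [3,4], [4,5]
  2-simplices (6): [0,1,2], [0,2,4], [0,3,4], [1,2,5], [1,3,4], [1,4,5]

Hence C_0 ≅ Z^6, C_1 ≅ Z^12, C_2 ≅ Z^6.

∂_1: C_1 → C_0 is given by ∂[p,q] = [q] − [p]. For instance
  ∂[1,4] = [4] − [1].
The resulting 6×12 matrix has rank 5, and its Smith normal form has invariant factors (1,1,1,1,1).

The boundary map ∂_2: C_2 → C_1 maps a triangle to the signed sum of its edges. For instance
  ∂[0,2,4] = [2,4] − [0,4] + [0,2],
  ∂[1,2,5] = [2,5] − [1,5] + [1,2].
The resulting 12×6 matrix has rank 6, and its Smith normal form has invariant factors (1,1,1,1,1,1).

Computing H_k = (kernel of ∂_k) / (image of ∂_{k+1}):

  H_0: rank C_0 − rank ∂_1 = 6 − 5 = 1, and the invariant factors of ∂_1 are all 1, so H_0 ≅ Z.
  H_1: rank ker ∂_1 − rank ∂_2 = (12 − 5) − 6 = 1, and the invariant factors of ∂_2 are all 1, so H_1 ≅ Z.
  H_2: rank ker ∂_2 − rank ∂_3 = (6 − 6) − 0 = 0, and there is no ∂_3, so H_2 ≅ 0.

H_0 ≅ Z,  H_1 ≅ Z,  H_2 = 0.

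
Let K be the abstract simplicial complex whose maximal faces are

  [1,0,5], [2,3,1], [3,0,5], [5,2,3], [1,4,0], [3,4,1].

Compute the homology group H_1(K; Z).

Take the total order 0 < 1 < 2 < 3 < 4 < 5 on the vertex set. Then K (dimension 2) consists of the simplices:

  0-simplices (6): [0], [1], [2], [3], [4], [5]
  1-simplices (12): [0,1], [0,3], [0,4], [0,5], [1,2], [1,3], [1,4], [1,5], [2,3], [2,5], [3,4], [3,5]
  2-simplices (6): [0,1,4], [0,1,5], [0,3,5], [1,2,3], [1,3,4], [2,3,5]

giving chain groups C_0 ≅ Z^6, C_1 ≅ Z^12, C_2 ≅ Z^6.

The boundary map ∂_1: C_1 → C_0 is given by ∂[p,q] = [q] − [p]. For instance
  ∂[1,2] = [2] − [1].
As a 6×12 matrix over Z this has rank 5, with invariant factors (1,1,1,1,1).

∂_2: C_2 → C_1 sends each 2-simplex [p,q,r] to [q,r] − [p,r] + [p,q]. For instance
  ∂[0,1,4] = [1,4] − [0,4] + [0,1],
  ∂[0,1,5] = [1,5] − [0,5] + [0,1].
The resulting 12×6 matrix has rank 6, and its Smith normal form has invariant factors (1,1,1,1,1,1).

Now H_k = ker ∂_k / im ∂_{k+1}, so:

  H_1: rank ker ∂_1 − rank ∂_2 = (12 − 5) − 6 = 1, and the invariant factors of ∂_2 are all 1, so H_1 ≅ Z.

H_1 ≅ Z.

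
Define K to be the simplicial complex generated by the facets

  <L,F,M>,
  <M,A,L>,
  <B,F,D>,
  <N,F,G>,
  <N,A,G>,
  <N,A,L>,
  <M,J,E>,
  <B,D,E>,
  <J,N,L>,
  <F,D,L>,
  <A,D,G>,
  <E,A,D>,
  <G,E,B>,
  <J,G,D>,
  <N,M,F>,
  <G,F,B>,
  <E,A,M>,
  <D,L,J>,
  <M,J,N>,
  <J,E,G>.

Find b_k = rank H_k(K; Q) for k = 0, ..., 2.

Order the vertices as A < B < D < E < F < G < J < L < M < N. Listing each simplex with vertices in this order, K has dimension 2 with simplices:

  0-simplices (10): A, B, D, E, F, G, J, L, M, N
  1-simplices (30): AD, AE, AG, AL, AM, AN, BD, BE, BF, BG, DE, DF, DG, DJ, DL, EG, EJ, EM, FG, FL, FM, FN, GJ, GN, JL, JM, JN, LM, LN, MN
  2-simplices (20): ADE, ADG, AEM, AGN, ALM, ALN, BDE, BDF, BEG, BFG, DFL, DGJ, DJL, EGJ, EJM, FGN, FLM, FMN, JLN, JMN

giving chain groups C_0 ≅ Z^10, C_1 ≅ Z^30, C_2 ≅ Z^20.

Boundary ∂_1: C_1 → C_0 maps an edge to its endpoints' difference, ∂[p,q] = q − p. For instance
  ∂DL = L − D.
This gives a 10×30 integer matrix of rank 9; reducing to Smith normal form yields diagonal entries (1,1,1,1,1,1,1,1,1).

The boundary map ∂_2: C_2 → C_1 sends each 2-simplex [p,q,r] to [q,r] − [p,r] + [p,q]. For instance
  ∂EGJ = GJ − EJ + EG,
  ∂ALN = LN − AN + AL.
As a 30×20 matrix over Z this has rank 20, with invariant factors (1,1,1,1,1,1,1,1,1,1,1,1,1,1,1,1,1,1,1,2).

From H_k ≅ ker(∂_k) / im(∂_{k+1}) we obtain:

  H_0: rank C_0 − rank ∂_1 = 10 − 9 = 1, and the invariant factors of ∂_1 are all 1, so H_0 = Z.
  H_1: rank ker ∂_1 − rank ∂_2 = (30 − 9) − 20 = 1, and ∂_2 has invariant factor 2 > 1, so H_1 = Z ⊕ Z/2.
  H_2: rank ker ∂_2 − rank ∂_3 = (20 − 20) − 0 = 0, and there is no ∂_3, so H_2 = 0.

Hence the Betti numbers are b_0 = 1, b_1 = 1, b_2 = 0.

b_0 = 1, b_1 = 1, b_2 = 0.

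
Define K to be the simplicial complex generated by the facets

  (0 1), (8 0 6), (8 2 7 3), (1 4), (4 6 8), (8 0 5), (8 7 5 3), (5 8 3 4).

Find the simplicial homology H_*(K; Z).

H_0 = Z,  H_1 = Z,  H_2 = 0,  H_3 = 0.

We work with the vertex ordering 0 < 1 < 2 < 3 < 4 < 5 < 6 < 7 < 8. The simplices of K, each written with vertices in increasing order, are:

  0-simplices (9): [0], [1], [2], [3], [4], [5], [6], [7], [8]
  1-simplices (19): [0,1], [0,5], [0,6], [0,8], [1,4], [2,3], [2,7], [2,8], [3,4], [3,5], [3,7], [3,8], [4,5], [4,6], [4,8], [5,7], [5,8], [6,8], [7,8]
  2-simplices (13): [0,5,8], [0,6,8], [2,3,7], [2,3,8], [2,7,8], [3,4,5], [3,4,8], [3,5,7], [3,5,8], [3,7,8], [4,5,8], [4,6,8], [5,7,8]
  3-simplices (3): [2,3,7,8], [3,4,5,8], [3,5,7,8]

Hence C_0 ≅ Z^9, C_1 ≅ Z^19, C_2 ≅ Z^13, C_3 ≅ Z^3.

Boundary ∂_1: C_1 → C_0 sends each edge [p,q] (with p < q) to q − p.
The resulting 9×19 matrix has rank 8, and its Smith normal form has invariant factors (1,1,1,1,1,1,1,1).

The boundary map ∂_2: C_2 → C_1 acts by ∂[p,q,r] = [q,r] − [p,r] + [p,q]. For instance
  ∂[2,3,8] = [3,8] − [2,8] + [2,3],
  ∂[0,6,8] = [6,8] − [0,8] + [0,6].
This gives a 19×13 integer matrix of rank 10; reducing to Smith normal form yields diagonal entries (1,1,1,1,1,1,1,1,1,1).

∂_3: C_3 → C_2 sends each 3-simplex σ to the alternating sum Σ_i (−1)^i (σ with its i-th vertex removed). For instance
  ∂[2,3,7,8] = [3,7,8] − [2,7,8] + [2,3,8] − [2,3,7],
  ∂[3,5,7,8] = [5,7,8] − [3,7,8] + [3,5,8] − [3,5,7].
As a 13×3 matrix over Z this has rank 3, with invariant factors (1,1,1).

From H_k ≅ ker(∂_k) / im(∂_{k+1}) we obtain:

  H_0: rank C_0 − rank ∂_1 = 9 − 8 = 1, and the invariant factors of ∂_1 are all 1, so H_0 = Z.
  H_1: rank ker ∂_1 − rank ∂_2 = (19 − 8) − 10 = 1, and the invariant factors of ∂_2 are all 1, so H_1 = Z.
  H_2: rank ker ∂_2 − rank ∂_3 = (13 − 10) − 3 = 0, and the invariant factors of ∂_3 are all 1, so H_2 = 0.
  H_3: rank ker ∂_3 − rank ∂_4 = (3 − 3) − 0 = 0, and there is no ∂_4, so H_3 = 0.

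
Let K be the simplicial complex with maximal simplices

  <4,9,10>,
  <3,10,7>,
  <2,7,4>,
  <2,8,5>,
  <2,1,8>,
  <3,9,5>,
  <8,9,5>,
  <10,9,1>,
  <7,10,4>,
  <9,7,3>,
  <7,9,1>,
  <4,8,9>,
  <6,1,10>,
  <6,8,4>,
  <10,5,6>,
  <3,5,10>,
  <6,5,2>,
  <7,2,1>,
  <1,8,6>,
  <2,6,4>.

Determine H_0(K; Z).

H_0 = Z.

We work with the vertex ordering 1 < 2 < 3 < 4 < 5 < 6 < 7 < 8 < 9 < 10. The simplices of K, each written with vertices in increasing order, are:

  0-simplices (10): [1], [2], [3], [4], [5], [6], [7], [8], [9], [10]
  1-simplices (30): (30 of them)
  2-simplices (20): (20 of them)

giving chain groups C_0 ≅ Z^10, C_1 ≅ Z^30, C_2 ≅ Z^20.

The boundary map ∂_1: C_1 → C_0 sends each edge [p,q] (with p < q) to q − p. For instance
  ∂[2,4] = [4] − [2].
The 10×30 boundary matrix has rank 9 and Smith normal form diag(1,1,1,1,1,1,1,1,1).

∂_2: C_2 → C_1 maps a triangle to the signed sum of its edges. For instance
  ∂[1,6,8] = [6,8] − [1,8] + [1,6],
  ∂[2,5,8] = [5,8] − [2,8] + [2,5].
The resulting 30×20 matrix has rank 20, and its Smith normal form has invariant factors (1,1,1,1,1,1,1,1,1,1,1,1,1,1,1,1,1,1,1,2).

From H_k ≅ ker(∂_k) / im(∂_{k+1}) we obtain:

  H_0: rank C_0 − rank ∂_1 = 10 − 9 = 1, and the invariant factors of ∂_1 are all 1, so H_0 ≅ Z.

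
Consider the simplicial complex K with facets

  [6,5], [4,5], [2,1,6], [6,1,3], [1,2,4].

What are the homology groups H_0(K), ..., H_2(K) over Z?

Take the total order 1 < 2 < 3 < 4 < 5 < 6 on the vertex set. Then K (dimension 2) consists of the simplices:

  0-simplices (6): [1], [2], [3], [4], [5], [6]
  1-simplices (9): [1,2], [1,3], [1,4], [1,6], [2,4], [2,6], [3,6], [4,5], [5,6]
  2-simplices (3): [1,2,4], [1,2,6], [1,3,6]

so the chain groups are C_0 ≅ Z^6, C_1 ≅ Z^9, C_2 ≅ Z^3.

Boundary ∂_1: C_1 → C_0 sends each edge [p,q] (with p < q) to q − p.
The 6×9 boundary matrix has rank 5 and Smith normal form diag(1,1,1,1,1).

Boundary ∂_2: C_2 → C_1 maps a triangle to the signed sum of its edges. For instance
  ∂[1,3,6] = [3,6] − [1,6] + [1,3],
  ∂[1,2,6] = [2,6] − [1,6] + [1,2].
The resulting 9×3 matrix has rank 3, and its Smith normal form has invariant factors (1,1,1).

Reading off H_k = ker ∂_k / im ∂_{k+1}:

  H_0: rank C_0 − rank ∂_1 = 6 − 5 = 1, and the invariant factors of ∂_1 are all 1, so H_0 = Z.
  H_1: rank ker ∂_1 − rank ∂_2 = (9 − 5) − 3 = 1, and the invariant factors of ∂_2 are all 1, so H_1 = Z.
  H_2: rank ker ∂_2 − rank ∂_3 = (3 − 3) − 0 = 0, and there is no ∂_3, so H_2 = 0.

H_0 = Z,  H_1 = Z,  H_2 = 0.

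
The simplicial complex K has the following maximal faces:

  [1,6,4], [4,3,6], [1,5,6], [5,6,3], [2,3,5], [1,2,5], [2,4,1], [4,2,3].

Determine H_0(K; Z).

Order the vertices as 1 < 2 < 3 < 4 < 5 < 6. Listing each simplex with vertices in this order, K has dimension 2 with simplices:

  0-simplices (6): [1], [2], [3], [4], [5], [6]
  1-simplices (12): [1,2], [1,4], [1,5], [1,6], [2,3], [2,4], [2,5], [3,4], [3,5], [3,6], [4,6], [5,6]
  2-simplices (8): [1,2,4], [1,2,5], [1,4,6], [1,5,6], [2,3,4], [2,3,5], [3,4,6], [3,5,6]

so the chain groups are C_0 ≅ Z^6, C_1 ≅ Z^12, C_2 ≅ Z^8.

∂_1: C_1 → C_0 maps an edge to its endpoints' difference, ∂[p,q] = q − p.
The 6×12 boundary matrix has rank 5 and Smith normal form diag(1,1,1,1,1).

Boundary ∂_2: C_2 → C_1 sends each 2-simplex [p,q,r] to [q,r] − [p,r] + [p,q]. For instance
  ∂[1,4,6] = [4,6] − [1,6] + [1,4],
  ∂[3,5,6] = [5,6] − [3,6] + [3,5].
The 12×8 boundary matrix has rank 7 and Smith normal form diag(1,1,1,1,1,1,1).

Reading off H_k = ker ∂_k / im ∂_{k+1}:

  H_0: rank C_0 − rank ∂_1 = 6 − 5 = 1, and the invariant factors of ∂_1 are all 1, so H_0 = Z.

(K is a triangulation of the 2-sphere S^2.)

H_0 ≅ Z.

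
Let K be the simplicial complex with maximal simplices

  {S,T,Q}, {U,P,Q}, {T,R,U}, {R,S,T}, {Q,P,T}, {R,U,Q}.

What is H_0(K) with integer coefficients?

Take the total order P < Q < R < S < T < U on the vertex set. Then K (dimension 2) consists of the simplices:

  0-simplices (6): P, Q, R, S, T, U
  1-simplices (12): PQ, PT, PU, QR, QS, QT, QU, RS, RT, RU, ST, TU
  2-simplices (6): PQT, PQU, QRU, QST, RST, RTU

so the chain groups are C_0 ≅ Z^6, C_1 ≅ Z^12, C_2 ≅ Z^6.

The boundary map ∂_1: C_1 → C_0 sends each edge [p,q] (with p < q) to q − p.
The 6×12 boundary matrix has rank 5 and Smith normal form diag(1,1,1,1,1).

Boundary ∂_2: C_2 → C_1 sends each 2-simplex [p,q,r] to [q,r] − [p,r] + [p,q]. For instance
  ∂RST = ST − RT + RS,
  ∂PQT = QT − PT + PQ.
The 12×6 boundary matrix has rank 6 and Smith normal form diag(1,1,1,1,1,1).

Now H_k = ker ∂_k / im ∂_{k+1}, so:

  H_0: rank C_0 − rank ∂_1 = 6 − 5 = 1, and the invariant factors of ∂_1 are all 1, so H_0 = Z.

H_0 ≅ Z.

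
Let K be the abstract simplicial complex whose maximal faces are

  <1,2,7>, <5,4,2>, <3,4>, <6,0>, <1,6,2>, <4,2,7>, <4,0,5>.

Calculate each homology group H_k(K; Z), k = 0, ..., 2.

Order the vertices as 0 < 1 < 2 < 3 < 4 < 5 < 6 < 7. Listing each simplex with vertices in this order, K has dimension 2 with simplices:

  0-simplices (8): [0], [1], [2], [3], [4], [5], [6], [7]
  1-simplices (13): [0,4], [0,5], [0,6], [1,2], [1,6], [1,7], [2,4], [2,5], [2,6], [2,7], [3,4], [4,5], [4,7]
  2-simplices (5): [0,4,5], [1,2,6], [1,2,7], [2,4,5], [2,4,7]

Hence C_0 ≅ Z^8, C_1 ≅ Z^13, C_2 ≅ Z^5.

Boundary ∂_1: C_1 → C_0 sends each edge [p,q] (with p < q) to q − p.
The 8×13 boundary matrix has rank 7 and Smith normal form diag(1,1,1,1,1,1,1).

∂_2: C_2 → C_1 acts by ∂[p,q,r] = [q,r] − [p,r] + [p,q]. For instance
  ∂[0,4,5] = [4,5] − [0,5] + [0,4],
  ∂[1,2,6] = [2,6] − [1,6] + [1,2].
This gives a 13×5 integer matrix of rank 5; reducing to Smith normal form yields diagonal entries (1,1,1,1,1).

Now H_k = ker ∂_k / im ∂_{k+1}, so:

  H_0: rank C_0 − rank ∂_1 = 8 − 7 = 1, and the invariant factors of ∂_1 are all 1, so H_0 ≅ Z.
  H_1: rank ker ∂_1 − rank ∂_2 = (13 − 7) − 5 = 1, and the invariant factors of ∂_2 are all 1, so H_1 ≅ Z.
  H_2: rank ker ∂_2 − rank ∂_3 = (5 − 5) − 0 = 0, and there is no ∂_3, so H_2 ≅ 0.

As a check, the Euler characteristic is 8 − 13 + 5 = 0, which agrees with 1 − 1 + 0 = 0.

H_0 = Z,  H_1 = Z,  H_2 = 0.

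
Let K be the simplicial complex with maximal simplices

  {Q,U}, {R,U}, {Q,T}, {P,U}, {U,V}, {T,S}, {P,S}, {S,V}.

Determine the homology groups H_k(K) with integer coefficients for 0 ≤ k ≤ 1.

H_0 ≅ Z,  H_1 ≅ Z^2.

Take the total order P < Q < R < S < T < U < V on the vertex set. Then K (dimension 1) consists of the simplices:

  0-simplices (7): P, Q, R, S, T, U, V
  1-simplices (8): PS, PU, QT, QU, RU, ST, SV, UV

so the chain groups are C_0 ≅ Z^7, C_1 ≅ Z^8.

The boundary map ∂_1: C_1 → C_0 sends each edge [p,q] (with p < q) to q − p. For instance
  ∂QT = T − Q.
This gives a 7×8 integer matrix of rank 6; reducing to Smith normal form yields diagonal entries (1,1,1,1,1,1).

Reading off H_k = ker ∂_k / im ∂_{k+1}:

  H_0: rank C_0 − rank ∂_1 = 7 − 6 = 1, and the invariant factors of ∂_1 are all 1, so H_0 = Z.
  H_1: rank ker ∂_1 − rank ∂_2 = (8 − 6) − 0 = 2, and there is no ∂_2, so H_1 = Z^2.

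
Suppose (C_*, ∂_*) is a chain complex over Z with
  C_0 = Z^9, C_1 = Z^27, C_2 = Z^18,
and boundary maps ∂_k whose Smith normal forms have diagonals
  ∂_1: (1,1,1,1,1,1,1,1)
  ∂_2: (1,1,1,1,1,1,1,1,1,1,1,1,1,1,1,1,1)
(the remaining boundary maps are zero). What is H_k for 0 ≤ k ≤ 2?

H_0 = Z,  H_1 = Z^2,  H_2 = Z.

H_0: b_0 = 9 − 0 − 8 = 1; torsion from ∂_1 factors > 1: none. So H_0 = Z.
H_1: b_1 = 27 − 8 − 17 = 2; torsion from ∂_2 factors > 1: none. So H_1 = Z^2.
H_2: b_2 = 18 − 17 − 0 = 1; torsion from ∂_3 factors > 1: none. So H_2 = Z.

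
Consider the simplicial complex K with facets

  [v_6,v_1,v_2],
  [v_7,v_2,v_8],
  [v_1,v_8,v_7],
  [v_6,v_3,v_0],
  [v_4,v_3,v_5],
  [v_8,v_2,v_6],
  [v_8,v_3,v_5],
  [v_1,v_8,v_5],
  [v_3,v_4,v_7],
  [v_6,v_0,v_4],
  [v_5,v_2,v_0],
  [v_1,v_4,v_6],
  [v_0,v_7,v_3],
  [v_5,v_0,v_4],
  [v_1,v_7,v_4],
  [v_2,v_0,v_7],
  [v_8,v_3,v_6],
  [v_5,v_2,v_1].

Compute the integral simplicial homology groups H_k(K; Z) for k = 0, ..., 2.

Fix the vertex order v_0 < v_1 < v_2 < v_3 < v_4 < v_5 < v_6 < v_7 < v_8 and write every simplex with vertices in increasing order. Then dim K = 2 and the simplices of K are:

  0-simplices (9): [v_0], [v_1], [v_2], [v_3], [v_4], [v_5], [v_6], [v_7], [v_8]
  1-simplices (27): (27 of them)
  2-simplices (18): (18 of them)

so the chain groups are C_0 ≅ Z^9, C_1 ≅ Z^27, C_2 ≅ Z^18.

Boundary ∂_1: C_1 → C_0 maps an edge to its endpoints' difference, ∂[p,q] = q − p. For instance
  ∂[v_7,v_8] = [v_8] − [v_7].
The resulting 9×27 matrix has rank 8, and its Smith normal form has invariant factors (1,1,1,1,1,1,1,1).

Boundary ∂_2: C_2 → C_1 sends each 2-simplex [p,q,r] to [q,r] − [p,r] + [p,q]. For instance
  ∂[v_1,v_2,v_5] = [v_2,v_5] − [v_1,v_5] + [v_1,v_2],
  ∂[v_1,v_4,v_7] = [v_4,v_7] − [v_1,v_7] + [v_1,v_4].
This gives a 27×18 integer matrix of rank 18; reducing to Smith normal form yields diagonal entries (1,1,1,1,1,1,1,1,1,1,1,1,1,1,1,1,1,2).

Now H_k = ker ∂_k / im ∂_{k+1}, so:

  H_0: rank C_0 − rank ∂_1 = 9 − 8 = 1, and the invariant factors of ∂_1 are all 1, so H_0 ≅ Z.
  H_1: rank ker ∂_1 − rank ∂_2 = (27 − 8) − 18 = 1, and ∂_2 has invariant factor 2 > 1, so H_1 ≅ Z ⊕ Z/2.
  H_2: rank ker ∂_2 − rank ∂_3 = (18 − 18) − 0 = 0, and there is no ∂_3, so H_2 ≅ 0.

As a check, the Euler characteristic is 9 − 27 + 18 = 0, which agrees with 1 − 1 + 0 = 0.

H_0 ≅ Z,  H_1 ≅ Z ⊕ Z/2,  H_2 = 0.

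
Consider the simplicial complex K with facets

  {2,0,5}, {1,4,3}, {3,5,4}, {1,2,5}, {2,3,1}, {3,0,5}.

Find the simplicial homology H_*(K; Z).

H_0 ≅ Z,  H_1 ≅ Z,  H_2 = 0.

Order the vertices as 0 < 1 < 2 < 3 < 4 < 5. Listing each simplex with vertices in this order, K has dimension 2 with simplices:

  0-simplices (6): [0], [1], [2], [3], [4], [5]
  1-simplices (12): [0,2], [0,3], [0,5], [1,2], [1,3], [1,4], [1,5], [2,3], [2,5], [3,4], [3,5], [4,5]
  2-simplices (6): [0,2,5], [0,3,5], [1,2,3], [1,2,5], [1,3,4], [3,4,5]

Hence C_0 ≅ Z^6, C_1 ≅ Z^12, C_2 ≅ Z^6.

Boundary ∂_1: C_1 → C_0 sends each edge [p,q] (with p < q) to q − p.
The 6×12 boundary matrix has rank 5 and Smith normal form diag(1,1,1,1,1).

The boundary map ∂_2: C_2 → C_1 acts by ∂[p,q,r] = [q,r] − [p,r] + [p,q]. For instance
  ∂[3,4,5] = [4,5] − [3,5] + [3,4],
  ∂[1,2,5] = [2,5] − [1,5] + [1,2].
This gives a 12×6 integer matrix of rank 6; reducing to Smith normal form yields diagonal entries (1,1,1,1,1,1).

Reading off H_k = ker ∂_k / im ∂_{k+1}:

  H_0: rank C_0 − rank ∂_1 = 6 − 5 = 1, and the invariant factors of ∂_1 are all 1, so H_0 ≅ Z.
  H_1: rank ker ∂_1 − rank ∂_2 = (12 − 5) − 6 = 1, and the invariant factors of ∂_2 are all 1, so H_1 ≅ Z.
  H_2: rank ker ∂_2 − rank ∂_3 = (6 − 6) − 0 = 0, and there is no ∂_3, so H_2 ≅ 0.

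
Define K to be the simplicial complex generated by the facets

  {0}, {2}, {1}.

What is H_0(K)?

Take the total order 0 < 1 < 2 on the vertex set. Then K (dimension 0) consists of the simplices:

  0-simplices (3): [0], [1], [2]

so the chain groups are C_0 ≅ Z^3.

From H_k ≅ ker(∂_k) / im(∂_{k+1}) we obtain:

  H_0: rank C_0 − rank ∂_1 = 3 − 0 = 3, and there is no ∂_1, so H_0 = Z^3.

H_0 = Z^3.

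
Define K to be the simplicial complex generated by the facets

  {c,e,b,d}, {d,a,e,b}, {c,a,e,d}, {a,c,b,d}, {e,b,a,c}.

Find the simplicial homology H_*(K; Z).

H_0 ≅ Z,  H_1 = 0,  H_2 = 0,  H_3 ≅ Z.

Take the total order a < b < c < d < e on the vertex set. Then K (dimension 3) consists of the simplices:

  0-simplices (5): a, b, c, d, e
  1-simplices (10): ab, ac, ad, ae, bc, bd, be, cd, ce, de
  2-simplices (10): abc, abd, abe, acd, ace, ade, bcd, bce, bde, cde
  3-simplices (5): abcd, abce, abde, acde, bcde

so the chain groups are C_0 ≅ Z^5, C_1 ≅ Z^10, C_2 ≅ Z^10, C_3 ≅ Z^5.

∂_1: C_1 → C_0 maps an edge to its endpoints' difference, ∂[p,q] = q − p. For instance
  ∂ac = c − a.
This gives a 5×10 integer matrix of rank 4; reducing to Smith normal form yields diagonal entries (1,1,1,1).

∂_2: C_2 → C_1 acts by ∂[p,q,r] = [q,r] − [p,r] + [p,q]. For instance
  ∂bde = de − be + bd,
  ∂abe = be − ae + ab.
As a 10×10 matrix over Z this has rank 6, with invariant factors (1,1,1,1,1,1).

Boundary ∂_3: C_3 → C_2 sends each 3-simplex σ to the alternating sum Σ_i (−1)^i (σ with its i-th vertex removed). For instance
  ∂acde = cde − ade + ace − acd,
  ∂abce = bce − ace + abe − abc.
The resulting 10×5 matrix has rank 4, and its Smith normal form has invariant factors (1,1,1,1).

Computing H_k = (kernel of ∂_k) / (image of ∂_{k+1}):

  H_0: rank C_0 − rank ∂_1 = 5 − 4 = 1, and the invariant factors of ∂_1 are all 1, so H_0 = Z.
  H_1: rank ker ∂_1 − rank ∂_2 = (10 − 4) − 6 = 0, and the invariant factors of ∂_2 are all 1, so H_1 = 0.
  H_2: rank ker ∂_2 − rank ∂_3 = (10 − 6) − 4 = 0, and the invariant factors of ∂_3 are all 1, so H_2 = 0.
  H_3: rank ker ∂_3 − rank ∂_4 = (5 − 4) − 0 = 1, and there is no ∂_4, so H_3 = Z.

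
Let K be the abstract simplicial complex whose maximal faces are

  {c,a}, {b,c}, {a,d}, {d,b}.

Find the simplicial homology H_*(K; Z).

H_0 = Z,  H_1 = Z.

Fix the vertex order a < b < c < d and write every simplex with vertices in increasing order. Then dim K = 1 and the simplices of K are:

  0-simplices (4): a, b, c, d
  1-simplices (4): ac, ad, bc, bd

Hence C_0 ≅ Z^4, C_1 ≅ Z^4.

Boundary ∂_1: C_1 → C_0 sends each edge [p,q] (with p < q) to q − p.
The 4×4 boundary matrix has rank 3 and Smith normal form diag(1,1,1).

Computing H_k = (kernel of ∂_k) / (image of ∂_{k+1}):

  H_0: rank C_0 − rank ∂_1 = 4 − 3 = 1, and the invariant factors of ∂_1 are all 1, so H_0 = Z.
  H_1: rank ker ∂_1 − rank ∂_2 = (4 − 3) − 0 = 1, and there is no ∂_2, so H_1 = Z.

As a check, the Euler characteristic is 4 − 4 = 0, which agrees with 1 − 1 = 0.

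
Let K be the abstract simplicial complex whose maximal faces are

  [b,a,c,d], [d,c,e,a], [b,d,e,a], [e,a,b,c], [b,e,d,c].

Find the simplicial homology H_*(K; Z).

Take the total order a < b < c < d < e on the vertex set. Then K (dimension 3) consists of the simplices:

  0-simplices (5): a, b, c, d, e
  1-simplices (10): ab, ac, ad, ae, bc, bd, be, cd, ce, de
  2-simplices (10): abc, abd, abe, acd, ace, ade, bcd, bce, bde, cde
  3-simplices (5): abcd, abce, abde, acde, bcde

Hence C_0 ≅ Z^5, C_1 ≅ Z^10, C_2 ≅ Z^10, C_3 ≅ Z^5.

∂_1: C_1 → C_0 maps an edge to its endpoints' difference, ∂[p,q] = q − p. For instance
  ∂ad = d − a.
The 5×10 boundary matrix has rank 4 and Smith normal form diag(1,1,1,1).

Boundary ∂_2: C_2 → C_1 maps a triangle to the signed sum of its edges. For instance
  ∂ade = de − ae + ad,
  ∂abc = bc − ac + ab.
This gives a 10×10 integer matrix of rank 6; reducing to Smith normal form yields diagonal entries (1,1,1,1,1,1).

Boundary ∂_3: C_3 → C_2 sends each 3-simplex σ to the alternating sum Σ_i (−1)^i (σ with its i-th vertex removed). For instance
  ∂abcd = bcd − acd + abd − abc,
  ∂abde = bde − ade + abe − abd.
The resulting 10×5 matrix has rank 4, and its Smith normal form has invariant factors (1,1,1,1).

Computing H_k = (kernel of ∂_k) / (image of ∂_{k+1}):

  H_0: rank C_0 − rank ∂_1 = 5 − 4 = 1, and the invariant factors of ∂_1 are all 1, so H_0 = Z.
  H_1: rank ker ∂_1 − rank ∂_2 = (10 − 4) − 6 = 0, and the invariant factors of ∂_2 are all 1, so H_1 = 0.
  H_2: rank ker ∂_2 − rank ∂_3 = (10 − 6) − 4 = 0, and the invariant factors of ∂_3 are all 1, so H_2 = 0.
  H_3: rank ker ∂_3 − rank ∂_4 = (5 − 4) − 0 = 1, and there is no ∂_4, so H_3 = Z.

As a check, the Euler characteristic is 5 − 10 + 10 − 5 = 0, which agrees with 1 − 0 + 0 − 1 = 0.
(K is a triangulation of the 3-sphere S^3.)

H_0 = Z,  H_1 = 0,  H_2 = 0,  H_3 = Z.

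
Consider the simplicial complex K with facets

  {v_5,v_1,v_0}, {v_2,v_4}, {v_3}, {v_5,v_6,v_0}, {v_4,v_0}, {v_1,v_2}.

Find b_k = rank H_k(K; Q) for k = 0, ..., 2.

Order the vertices as v_0 < v_1 < v_2 < v_3 < v_4 < v_5 < v_6. Listing each simplex with vertices in this order, K has dimension 2 with simplices:

  0-simplices (7): [v_0], [v_1], [v_2], [v_3], [v_4], [v_5], [v_6]
  1-simplices (8): [v_0,v_1], [v_0,v_4], [v_0,v_5], [v_0,v_6], [v_1,v_2], [v_1,v_5], [v_2,v_4], [v_5,v_6]
  2-simplices (2): [v_0,v_1,v_5], [v_0,v_5,v_6]

Hence C_0 ≅ Z^7, C_1 ≅ Z^8, C_2 ≅ Z^2.

The boundary map ∂_1: C_1 → C_0 sends each edge [p,q] (with p < q) to q − p. For instance
  ∂[v_0,v_6] = [v_6] − [v_0].
The resulting 7×8 matrix has rank 5, and its Smith normal form has invariant factors (1,1,1,1,1).

Boundary ∂_2: C_2 → C_1 sends each 2-simplex [p,q,r] to [q,r] − [p,r] + [p,q]. For instance
  ∂[v_0,v_1,v_5] = [v_1,v_5] − [v_0,v_5] + [v_0,v_1],
  ∂[v_0,v_5,v_6] = [v_5,v_6] − [v_0,v_6] + [v_0,v_5].
As a 8×2 matrix over Z this has rank 2, with invariant factors (1,1).

Reading off H_k = ker ∂_k / im ∂_{k+1}:

  H_0: rank C_0 − rank ∂_1 = 7 − 5 = 2, and the invariant factors of ∂_1 are all 1, so H_0 = Z^2.
  H_1: rank ker ∂_1 − rank ∂_2 = (8 − 5) − 2 = 1, and the invariant factors of ∂_2 are all 1, so H_1 = Z.
  H_2: rank ker ∂_2 − rank ∂_3 = (2 − 2) − 0 = 0, and there is no ∂_3, so H_2 = 0.

As a check, the Euler characteristic is 7 − 8 + 2 = 1, which agrees with 2 − 1 + 0 = 1.

Hence the Betti numbers are b_0 = 2, b_1 = 1, b_2 = 0.

b_0 = 2, b_1 = 1, b_2 = 0.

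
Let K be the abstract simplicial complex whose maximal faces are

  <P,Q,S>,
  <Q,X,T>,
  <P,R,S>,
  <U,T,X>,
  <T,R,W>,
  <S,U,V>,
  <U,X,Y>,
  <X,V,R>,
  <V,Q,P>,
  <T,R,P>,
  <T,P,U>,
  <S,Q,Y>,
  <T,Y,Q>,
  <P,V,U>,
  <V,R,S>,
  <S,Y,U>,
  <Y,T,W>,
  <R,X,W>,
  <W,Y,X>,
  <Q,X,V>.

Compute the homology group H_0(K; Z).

K has 10 vertices, 30 edges, 20 triangles.
rank ∂_0 = 0, rank ∂_1 = 9 ⇒ b_0 = 10 − 0 − 9 = 1; all invariant factors of ∂_1 are 1 so no torsion. So H_0 = Z.

H_0 = Z.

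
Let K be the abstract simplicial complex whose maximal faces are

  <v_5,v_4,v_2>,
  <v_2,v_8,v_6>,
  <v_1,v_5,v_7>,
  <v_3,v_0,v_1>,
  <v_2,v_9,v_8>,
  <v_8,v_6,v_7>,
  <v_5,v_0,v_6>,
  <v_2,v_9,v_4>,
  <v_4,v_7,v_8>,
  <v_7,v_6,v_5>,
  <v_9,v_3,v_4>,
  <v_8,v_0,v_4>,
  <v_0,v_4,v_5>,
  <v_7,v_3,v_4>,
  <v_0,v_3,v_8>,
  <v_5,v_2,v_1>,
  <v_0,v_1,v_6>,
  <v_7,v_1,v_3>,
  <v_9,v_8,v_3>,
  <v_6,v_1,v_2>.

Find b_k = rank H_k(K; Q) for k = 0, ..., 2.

b_0 = 1, b_1 = 1, b_2 = 0.

K has 10 vertices, 30 edges, 20 triangles.
rank ∂_0 = 0, rank ∂_1 = 9 ⇒ b_0 = 10 − 0 − 9 = 1; all invariant factors of ∂_1 are 1 so no torsion. So H_0 = Z.
rank ∂_1 = 9, rank ∂_2 = 20 ⇒ b_1 = 30 − 9 − 20 = 1; ∂_2 has invariant factor(s) [2] giving torsion. So H_1 = Z ⊕ Z/2.
rank ∂_2 = 20, rank ∂_3 = 0 ⇒ b_2 = 20 − 20 − 0 = 0. So H_2 = 0.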